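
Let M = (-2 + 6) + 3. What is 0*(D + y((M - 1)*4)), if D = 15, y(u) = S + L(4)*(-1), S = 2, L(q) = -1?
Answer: 0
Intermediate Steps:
M = 7 (M = 4 + 3 = 7)
y(u) = 3 (y(u) = 2 - 1*(-1) = 2 + 1 = 3)
0*(D + y((M - 1)*4)) = 0*(15 + 3) = 0*18 = 0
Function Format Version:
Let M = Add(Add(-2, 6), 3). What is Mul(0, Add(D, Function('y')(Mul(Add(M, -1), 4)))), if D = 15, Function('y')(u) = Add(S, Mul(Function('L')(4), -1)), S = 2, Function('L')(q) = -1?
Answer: 0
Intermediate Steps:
M = 7 (M = Add(4, 3) = 7)
Function('y')(u) = 3 (Function('y')(u) = Add(2, Mul(-1, -1)) = Add(2, 1) = 3)
Mul(0, Add(D, Function('y')(Mul(Add(M, -1), 4)))) = Mul(0, Add(15, 3)) = Mul(0, 18) = 0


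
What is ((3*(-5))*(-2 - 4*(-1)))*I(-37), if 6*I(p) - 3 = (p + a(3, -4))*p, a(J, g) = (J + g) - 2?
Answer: -7415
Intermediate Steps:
a(J, g) = -2 + J + g
I(p) = ½ + p*(-3 + p)/6 (I(p) = ½ + ((p + (-2 + 3 - 4))*p)/6 = ½ + ((p - 3)*p)/6 = ½ + ((-3 + p)*p)/6 = ½ + (p*(-3 + p))/6 = ½ + p*(-3 + p)/6)
((3*(-5))*(-2 - 4*(-1)))*I(-37) = ((3*(-5))*(-2 - 4*(-1)))*(½ - ½*(-37) + (⅙)*(-37)²) = (-15*(-2 + 4))*(½ + 37/2 + (⅙)*1369) = (-15*2)*(½ + 37/2 + 1369/6) = -30*1483/6 = -7415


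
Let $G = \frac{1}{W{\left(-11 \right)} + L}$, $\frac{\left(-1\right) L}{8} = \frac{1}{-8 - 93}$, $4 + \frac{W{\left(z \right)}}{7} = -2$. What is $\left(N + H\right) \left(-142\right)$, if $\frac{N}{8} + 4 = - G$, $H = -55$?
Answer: $\frac{26096050}{2117} \approx 12327.0$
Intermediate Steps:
$W{\left(z \right)} = -42$ ($W{\left(z \right)} = -28 + 7 \left(-2\right) = -28 - 14 = -42$)
$L = \frac{8}{101}$ ($L = - \frac{8}{-8 - 93} = - \frac{8}{-101} = \left(-8\right) \left(- \frac{1}{101}\right) = \frac{8}{101} \approx 0.079208$)
$G = - \frac{101}{4234}$ ($G = \frac{1}{-42 + \frac{8}{101}} = \frac{1}{- \frac{4234}{101}} = - \frac{101}{4234} \approx -0.023855$)
$N = - \frac{67340}{2117}$ ($N = -32 + 8 \left(\left(-1\right) \left(- \frac{101}{4234}\right)\right) = -32 + 8 \cdot \frac{101}{4234} = -32 + \frac{404}{2117} = - \frac{67340}{2117} \approx -31.809$)
$\left(N + H\right) \left(-142\right) = \left(- \frac{67340}{2117} - 55\right) \left(-142\right) = \left(- \frac{183775}{2117}\right) \left(-142\right) = \frac{26096050}{2117}$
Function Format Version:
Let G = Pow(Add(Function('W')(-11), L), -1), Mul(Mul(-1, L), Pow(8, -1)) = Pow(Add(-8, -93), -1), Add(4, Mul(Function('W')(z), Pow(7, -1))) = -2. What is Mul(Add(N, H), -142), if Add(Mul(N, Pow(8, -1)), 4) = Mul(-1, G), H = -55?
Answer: Rational(26096050, 2117) ≈ 12327.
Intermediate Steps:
Function('W')(z) = -42 (Function('W')(z) = Add(-28, Mul(7, -2)) = Add(-28, -14) = -42)
L = Rational(8, 101) (L = Mul(-8, Pow(Add(-8, -93), -1)) = Mul(-8, Pow(-101, -1)) = Mul(-8, Rational(-1, 101)) = Rational(8, 101) ≈ 0.079208)
G = Rational(-101, 4234) (G = Pow(Add(-42, Rational(8, 101)), -1) = Pow(Rational(-4234, 101), -1) = Rational(-101, 4234) ≈ -0.023855)
N = Rational(-67340, 2117) (N = Add(-32, Mul(8, Mul(-1, Rational(-101, 4234)))) = Add(-32, Mul(8, Rational(101, 4234))) = Add(-32, Rational(404, 2117)) = Rational(-67340, 2117) ≈ -31.809)
Mul(Add(N, H), -142) = Mul(Add(Rational(-67340, 2117), -55), -142) = Mul(Rational(-183775, 2117), -142) = Rational(26096050, 2117)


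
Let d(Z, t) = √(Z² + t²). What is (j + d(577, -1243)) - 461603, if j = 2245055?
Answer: 1783452 + √1877978 ≈ 1.7848e+6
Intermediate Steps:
(j + d(577, -1243)) - 461603 = (2245055 + √(577² + (-1243)²)) - 461603 = (2245055 + √(332929 + 1545049)) - 461603 = (2245055 + √1877978) - 461603 = 1783452 + √1877978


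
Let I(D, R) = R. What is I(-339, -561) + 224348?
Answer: 223787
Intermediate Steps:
I(-339, -561) + 224348 = -561 + 224348 = 223787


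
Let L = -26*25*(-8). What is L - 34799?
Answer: -29599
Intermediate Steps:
L = 5200 (L = -650*(-8) = 5200)
L - 34799 = 5200 - 34799 = -29599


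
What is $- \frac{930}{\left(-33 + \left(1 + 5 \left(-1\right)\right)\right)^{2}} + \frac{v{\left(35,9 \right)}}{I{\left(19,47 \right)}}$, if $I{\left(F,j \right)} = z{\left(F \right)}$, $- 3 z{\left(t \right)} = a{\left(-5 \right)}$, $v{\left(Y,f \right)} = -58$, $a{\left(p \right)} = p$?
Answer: $- \frac{242856}{6845} \approx -35.479$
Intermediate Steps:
$z{\left(t \right)} = \frac{5}{3}$ ($z{\left(t \right)} = \left(- \frac{1}{3}\right) \left(-5\right) = \frac{5}{3}$)
$I{\left(F,j \right)} = \frac{5}{3}$
$- \frac{930}{\left(-33 + \left(1 + 5 \left(-1\right)\right)\right)^{2}} + \frac{v{\left(35,9 \right)}}{I{\left(19,47 \right)}} = - \frac{930}{\left(-33 + \left(1 + 5 \left(-1\right)\right)\right)^{2}} - \frac{58}{\frac{5}{3}} = - \frac{930}{\left(-33 + \left(1 - 5\right)\right)^{2}} - \frac{174}{5} = - \frac{930}{\left(-33 - 4\right)^{2}} - \frac{174}{5} = - \frac{930}{\left(-37\right)^{2}} - \frac{174}{5} = - \frac{930}{1369} - \frac{174}{5} = - \frac{242856}{6845}$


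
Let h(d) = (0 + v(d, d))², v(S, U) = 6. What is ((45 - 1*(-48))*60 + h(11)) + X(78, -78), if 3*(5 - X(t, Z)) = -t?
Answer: 5647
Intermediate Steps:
h(d) = 36 (h(d) = (0 + 6)² = 6² = 36)
X(t, Z) = 5 + t/3 (X(t, Z) = 5 - (-1)*t/3 = 5 + t/3)
((45 - 1*(-48))*60 + h(11)) + X(78, -78) = ((45 - 1*(-48))*60 + 36) + (5 + (⅓)*78) = ((45 + 48)*60 + 36) + (5 + 26) = (93*60 + 36) + 31 = (5580 + 36) + 31 = 5616 + 31 = 5647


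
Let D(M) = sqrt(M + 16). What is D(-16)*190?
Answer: 0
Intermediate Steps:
D(M) = sqrt(16 + M)
D(-16)*190 = sqrt(16 - 16)*190 = sqrt(0)*190 = 0*190 = 0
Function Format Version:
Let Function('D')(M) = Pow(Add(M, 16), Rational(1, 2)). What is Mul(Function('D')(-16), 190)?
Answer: 0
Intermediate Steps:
Function('D')(M) = Pow(Add(16, M), Rational(1, 2))
Mul(Function('D')(-16), 190) = Mul(Pow(Add(16, -16), Rational(1, 2)), 190) = Mul(Pow(0, Rational(1, 2)), 190) = Mul(0, 190) = 0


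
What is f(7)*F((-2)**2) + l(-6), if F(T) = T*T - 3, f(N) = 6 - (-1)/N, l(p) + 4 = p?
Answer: 489/7 ≈ 69.857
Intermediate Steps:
l(p) = -4 + p
f(N) = 6 + 1/N
F(T) = -3 + T**2 (F(T) = T**2 - 3 = -3 + T**2)
f(7)*F((-2)**2) + l(-6) = (6 + 1/7)*(-3 + ((-2)**2)**2) + (-4 - 6) = (6 + 1/7)*(-3 + 4**2) - 10 = 43*(-3 + 16)/7 - 10 = (43/7)*13 - 10 = 559/7 - 10 = 489/7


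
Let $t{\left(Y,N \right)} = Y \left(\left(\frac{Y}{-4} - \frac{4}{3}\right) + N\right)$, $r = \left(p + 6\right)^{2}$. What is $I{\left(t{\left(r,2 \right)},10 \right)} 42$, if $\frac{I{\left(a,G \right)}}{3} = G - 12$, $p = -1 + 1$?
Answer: $-252$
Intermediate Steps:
$p = 0$
$r = 36$ ($r = \left(0 + 6\right)^{2} = 6^{2} = 36$)
$t{\left(Y,N \right)} = Y \left(- \frac{4}{3} + N - \frac{Y}{4}\right)$ ($t{\left(Y,N \right)} = Y \left(\left(Y \left(- \frac{1}{4}\right) - \frac{4}{3}\right) + N\right) = Y \left(\left(- \frac{Y}{4} - \frac{4}{3}\right) + N\right) = Y \left(\left(- \frac{4}{3} - \frac{Y}{4}\right) + N\right) = Y \left(- \frac{4}{3} + N - \frac{Y}{4}\right)$)
$I{\left(a,G \right)} = -36 + 3 G$ ($I{\left(a,G \right)} = 3 \left(G - 12\right) = 3 \left(-12 + G\right) = -36 + 3 G$)
$I{\left(t{\left(r,2 \right)},10 \right)} 42 = \left(-36 + 3 \cdot 10\right) 42 = \left(-36 + 30\right) 42 = \left(-6\right) 42 = -252$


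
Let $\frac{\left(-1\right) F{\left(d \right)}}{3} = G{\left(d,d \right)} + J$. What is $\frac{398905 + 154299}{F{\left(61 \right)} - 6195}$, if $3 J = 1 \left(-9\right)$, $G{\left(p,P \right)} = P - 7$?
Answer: $- \frac{138301}{1587} \approx -87.146$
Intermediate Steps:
$G{\left(p,P \right)} = -7 + P$
$J = -3$ ($J = \frac{1 \left(-9\right)}{3} = \frac{1}{3} \left(-9\right) = -3$)
$F{\left(d \right)} = 30 - 3 d$ ($F{\left(d \right)} = - 3 \left(\left(-7 + d\right) - 3\right) = - 3 \left(-10 + d\right) = 30 - 3 d$)
$\frac{398905 + 154299}{F{\left(61 \right)} - 6195} = \frac{398905 + 154299}{\left(30 - 183\right) - 6195} = \frac{553204}{\left(30 - 183\right) - 6195} = \frac{553204}{-153 - 6195} = \frac{553204}{-6348} = 553204 \left(- \frac{1}{6348}\right) = - \frac{138301}{1587}$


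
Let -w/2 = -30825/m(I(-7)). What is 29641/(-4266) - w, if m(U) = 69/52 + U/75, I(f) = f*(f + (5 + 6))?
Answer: -1025805944879/15865254 ≈ -64657.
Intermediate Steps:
I(f) = f*(11 + f) (I(f) = f*(f + 11) = f*(11 + f))
m(U) = 69/52 + U/75 (m(U) = 69*(1/52) + U*(1/75) = 69/52 + U/75)
w = 240435000/3719 (w = -(-61650)/(69/52 + (-7*(11 - 7))/75) = -(-61650)/(69/52 + (-7*4)/75) = -(-61650)/(69/52 + (1/75)*(-28)) = -(-61650)/(69/52 - 28/75) = -(-61650)/3719/3900 = -(-61650)*3900/3719 = -2*(-120217500/3719) = 240435000/3719 ≈ 64650.)
29641/(-4266) - w = 29641/(-4266) - 1*240435000/3719 = 29641*(-1/4266) - 240435000/3719 = -29641/4266 - 240435000/3719 = -1025805944879/15865254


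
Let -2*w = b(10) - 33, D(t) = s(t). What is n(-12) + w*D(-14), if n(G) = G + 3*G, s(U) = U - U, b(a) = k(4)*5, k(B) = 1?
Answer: -48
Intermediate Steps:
b(a) = 5 (b(a) = 1*5 = 5)
s(U) = 0
D(t) = 0
w = 14 (w = -(5 - 33)/2 = -½*(-28) = 14)
n(G) = 4*G
n(-12) + w*D(-14) = 4*(-12) + 14*0 = -48 + 0 = -48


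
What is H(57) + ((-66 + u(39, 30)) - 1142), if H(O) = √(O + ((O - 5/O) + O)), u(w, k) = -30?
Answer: -1238 + √555294/57 ≈ -1224.9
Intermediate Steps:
H(O) = √(-5/O + 3*O) (H(O) = √(O + (-5/O + 2*O)) = √(-5/O + 3*O))
H(57) + ((-66 + u(39, 30)) - 1142) = √(-5/57 + 3*57) + ((-66 - 30) - 1142) = √(-5*1/57 + 171) + (-96 - 1142) = √(-5/57 + 171) - 1238 = √(9742/57) - 1238 = √555294/57 - 1238 = -1238 + √555294/57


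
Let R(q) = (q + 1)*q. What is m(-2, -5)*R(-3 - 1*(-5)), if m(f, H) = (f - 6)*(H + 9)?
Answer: -192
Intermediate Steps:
R(q) = q*(1 + q) (R(q) = (1 + q)*q = q*(1 + q))
m(f, H) = (-6 + f)*(9 + H)
m(-2, -5)*R(-3 - 1*(-5)) = (-54 - 6*(-5) + 9*(-2) - 5*(-2))*((-3 - 1*(-5))*(1 + (-3 - 1*(-5)))) = (-54 + 30 - 18 + 10)*((-3 + 5)*(1 + (-3 + 5))) = -64*(1 + 2) = -64*3 = -32*6 = -192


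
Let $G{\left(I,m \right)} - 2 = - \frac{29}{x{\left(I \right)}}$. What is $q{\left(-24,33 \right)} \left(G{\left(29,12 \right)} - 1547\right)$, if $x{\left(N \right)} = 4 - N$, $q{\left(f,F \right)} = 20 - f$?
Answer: $- \frac{1698224}{25} \approx -67929.0$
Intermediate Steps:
$G{\left(I,m \right)} = 2 - \frac{29}{4 - I}$
$q{\left(-24,33 \right)} \left(G{\left(29,12 \right)} - 1547\right) = \left(20 - -24\right) \left(\frac{21 + 2 \cdot 29}{-4 + 29} - 1547\right) = \left(20 + 24\right) \left(\frac{21 + 58}{25} - 1547\right) = 44 \left(\frac{1}{25} \cdot 79 - 1547\right) = 44 \left(\frac{79}{25} - 1547\right) = 44 \left(- \frac{38596}{25}\right) = - \frac{1698224}{25}$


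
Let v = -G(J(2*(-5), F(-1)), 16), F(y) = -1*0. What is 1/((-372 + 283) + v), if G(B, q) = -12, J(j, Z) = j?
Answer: -1/77 ≈ -0.012987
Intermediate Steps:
F(y) = 0
v = 12 (v = -1*(-12) = 12)
1/((-372 + 283) + v) = 1/((-372 + 283) + 12) = 1/(-89 + 12) = 1/(-77) = -1/77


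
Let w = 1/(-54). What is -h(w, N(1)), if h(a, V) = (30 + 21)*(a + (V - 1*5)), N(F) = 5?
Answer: 17/18 ≈ 0.94444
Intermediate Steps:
w = -1/54 ≈ -0.018519
h(a, V) = -255 + 51*V + 51*a (h(a, V) = 51*(a + (V - 5)) = 51*(a + (-5 + V)) = 51*(-5 + V + a) = -255 + 51*V + 51*a)
-h(w, N(1)) = -(-255 + 51*5 + 51*(-1/54)) = -(-255 + 255 - 17/18) = -1*(-17/18) = 17/18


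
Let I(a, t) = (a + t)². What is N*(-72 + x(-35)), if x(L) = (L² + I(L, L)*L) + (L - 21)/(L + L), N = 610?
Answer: -103911182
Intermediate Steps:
x(L) = L² + 4*L³ + (-21 + L)/(2*L) (x(L) = (L² + (L + L)²*L) + (L - 21)/(L + L) = (L² + (2*L)²*L) + (-21 + L)/((2*L)) = (L² + (4*L²)*L) + (-21 + L)*(1/(2*L)) = (L² + 4*L³) + (-21 + L)/(2*L) = L² + 4*L³ + (-21 + L)/(2*L))
N*(-72 + x(-35)) = 610*(-72 + (½)*(-21 - 35 + 2*(-35)³ + 8*(-35)⁴)/(-35)) = 610*(-72 + (½)*(-1/35)*(-21 - 35 + 2*(-42875) + 8*1500625)) = 610*(-72 + (½)*(-1/35)*(-21 - 35 - 85750 + 12005000)) = 610*(-72 + (½)*(-1/35)*11919194) = 610*(-72 - 851371/5) = 610*(-851731/5) = -103911182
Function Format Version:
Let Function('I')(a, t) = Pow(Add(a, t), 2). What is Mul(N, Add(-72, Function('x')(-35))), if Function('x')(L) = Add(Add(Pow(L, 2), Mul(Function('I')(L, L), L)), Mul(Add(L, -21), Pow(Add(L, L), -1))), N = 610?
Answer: -103911182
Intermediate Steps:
Function('x')(L) = Add(Pow(L, 2), Mul(4, Pow(L, 3)), Mul(Rational(1, 2), Pow(L, -1), Add(-21, L))) (Function('x')(L) = Add(Add(Pow(L, 2), Mul(Pow(Add(L, L), 2), L)), Mul(Add(L, -21), Pow(Add(L, L), -1))) = Add(Add(Pow(L, 2), Mul(Pow(Mul(2, L), 2), L)), Mul(Add(-21, L), Pow(Mul(2, L), -1))) = Add(Add(Pow(L, 2), Mul(Mul(4, Pow(L, 2)), L)), Mul(Add(-21, L), Mul(Rational(1, 2), Pow(L, -1)))) = Add(Add(Pow(L, 2), Mul(4, Pow(L, 3))), Mul(Rational(1, 2), Pow(L, -1), Add(-21, L))) = Add(Pow(L, 2), Mul(4, Pow(L, 3)), Mul(Rational(1, 2), Pow(L, -1), Add(-21, L))))
Mul(N, Add(-72, Function('x')(-35))) = Mul(610, Add(-72, Mul(Rational(1, 2), Pow(-35, -1), Add(-21, -35, Mul(2, Pow(-35, 3)), Mul(8, Pow(-35, 4)))))) = Mul(610, Add(-72, Mul(Rational(1, 2), Rational(-1, 35), Add(-21, -35, Mul(2, -42875), Mul(8, 1500625))))) = Mul(610, Add(-72, Mul(Rational(1, 2), Rational(-1, 35), Add(-21, -35, -85750, 12005000)))) = Mul(610, Add(-72, Mul(Rational(1, 2), Rational(-1, 35), 11919194))) = Mul(610, Add(-72, Rational(-851371, 5))) = Mul(610, Rational(-851731, 5)) = -103911182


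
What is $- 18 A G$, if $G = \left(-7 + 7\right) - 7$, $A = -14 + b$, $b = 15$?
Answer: $126$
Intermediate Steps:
$A = 1$ ($A = -14 + 15 = 1$)
$G = -7$ ($G = 0 - 7 = -7$)
$- 18 A G = \left(-18\right) 1 \left(-7\right) = \left(-18\right) \left(-7\right) = 126$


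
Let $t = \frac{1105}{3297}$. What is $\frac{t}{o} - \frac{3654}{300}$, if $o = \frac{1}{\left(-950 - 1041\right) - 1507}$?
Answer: $- \frac{65090791}{54950} \approx -1184.5$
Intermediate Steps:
$t = \frac{1105}{3297}$ ($t = 1105 \cdot \frac{1}{3297} = \frac{1105}{3297} \approx 0.33515$)
$o = - \frac{1}{3498}$ ($o = \frac{1}{-1991 - 1507} = \frac{1}{-3498} = - \frac{1}{3498} \approx -0.00028588$)
$\frac{t}{o} - \frac{3654}{300} = \frac{1105}{3297 \left(- \frac{1}{3498}\right)} - \frac{3654}{300} = \frac{1105}{3297} \left(-3498\right) - \frac{609}{50} = - \frac{1288430}{1099} - \frac{609}{50} = - \frac{65090791}{54950}$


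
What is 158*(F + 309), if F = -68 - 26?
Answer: 33970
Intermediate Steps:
F = -94
158*(F + 309) = 158*(-94 + 309) = 158*215 = 33970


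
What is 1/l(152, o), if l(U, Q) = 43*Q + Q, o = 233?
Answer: 1/10252 ≈ 9.7542e-5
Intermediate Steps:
l(U, Q) = 44*Q
1/l(152, o) = 1/(44*233) = 1/10252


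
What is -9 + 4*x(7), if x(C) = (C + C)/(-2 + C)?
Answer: 11/5 ≈ 2.2000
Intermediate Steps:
x(C) = 2*C/(-2 + C) (x(C) = (2*C)/(-2 + C) = 2*C/(-2 + C))
-9 + 4*x(7) = -9 + 4*(2*7/(-2 + 7)) = -9 + 4*(2*7/5) = -9 + 4*(2*7*(1/5)) = -9 + 4*(14/5) = -9 + 56/5 = 11/5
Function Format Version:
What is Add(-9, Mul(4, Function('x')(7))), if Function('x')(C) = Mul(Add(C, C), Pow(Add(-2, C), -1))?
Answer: Rational(11, 5) ≈ 2.2000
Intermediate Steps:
Function('x')(C) = Mul(2, C, Pow(Add(-2, C), -1)) (Function('x')(C) = Mul(Mul(2, C), Pow(Add(-2, C), -1)) = Mul(2, C, Pow(Add(-2, C), -1)))
Add(-9, Mul(4, Function('x')(7))) = Add(-9, Mul(4, Mul(2, 7, Pow(Add(-2, 7), -1)))) = Add(-9, Mul(4, Mul(2, 7, Pow(5, -1)))) = Add(-9, Mul(4, Mul(2, 7, Rational(1, 5)))) = Add(-9, Mul(4, Rational(14, 5))) = Add(-9, Rational(56, 5)) = Rational(11, 5)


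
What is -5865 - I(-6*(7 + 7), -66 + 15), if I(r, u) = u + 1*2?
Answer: -5816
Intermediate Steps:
I(r, u) = 2 + u (I(r, u) = u + 2 = 2 + u)
-5865 - I(-6*(7 + 7), -66 + 15) = -5865 - (2 + (-66 + 15)) = -5865 - (2 - 51) = -5865 - 1*(-49) = -5865 + 49 = -5816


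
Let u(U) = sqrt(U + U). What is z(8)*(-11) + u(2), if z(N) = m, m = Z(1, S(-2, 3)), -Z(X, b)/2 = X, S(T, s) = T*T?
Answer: 24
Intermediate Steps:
S(T, s) = T**2
Z(X, b) = -2*X
u(U) = sqrt(2)*sqrt(U) (u(U) = sqrt(2*U) = sqrt(2)*sqrt(U))
m = -2 (m = -2*1 = -2)
z(N) = -2
z(8)*(-11) + u(2) = -2*(-11) + sqrt(2)*sqrt(2) = 22 + 2 = 24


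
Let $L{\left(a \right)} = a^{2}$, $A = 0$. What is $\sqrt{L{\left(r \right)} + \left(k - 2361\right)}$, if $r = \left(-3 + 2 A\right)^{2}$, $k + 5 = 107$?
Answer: $33 i \sqrt{2} \approx 46.669 i$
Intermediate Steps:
$k = 102$ ($k = -5 + 107 = 102$)
$r = 9$ ($r = \left(-3 + 2 \cdot 0\right)^{2} = \left(-3 + 0\right)^{2} = \left(-3\right)^{2} = 9$)
$\sqrt{L{\left(r \right)} + \left(k - 2361\right)} = \sqrt{9^{2} + \left(102 - 2361\right)} = \sqrt{81 - 2259} = \sqrt{-2178} = 33 i \sqrt{2}$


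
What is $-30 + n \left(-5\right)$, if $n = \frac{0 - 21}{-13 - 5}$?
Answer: $- \frac{215}{6} \approx -35.833$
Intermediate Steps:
$n = \frac{7}{6}$ ($n = - \frac{21}{-18} = \left(-21\right) \left(- \frac{1}{18}\right) = \frac{7}{6} \approx 1.1667$)
$-30 + n \left(-5\right) = -30 + \frac{7}{6} \left(-5\right) = -30 - \frac{35}{6} = - \frac{215}{6}$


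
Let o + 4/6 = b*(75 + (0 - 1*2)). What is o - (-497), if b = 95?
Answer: 22294/3 ≈ 7431.3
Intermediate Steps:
o = 20803/3 (o = -⅔ + 95*(75 + (0 - 1*2)) = -⅔ + 95*(75 + (0 - 2)) = -⅔ + 95*(75 - 2) = -⅔ + 95*73 = -⅔ + 6935 = 20803/3 ≈ 6934.3)
o - (-497) = 20803/3 - (-497) = 20803/3 - 1*(-497) = 20803/3 + 497 = 22294/3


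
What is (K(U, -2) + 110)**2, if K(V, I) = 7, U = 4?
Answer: 13689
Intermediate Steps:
(K(U, -2) + 110)**2 = (7 + 110)**2 = 117**2 = 13689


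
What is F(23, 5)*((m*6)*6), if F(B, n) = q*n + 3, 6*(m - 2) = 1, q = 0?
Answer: 234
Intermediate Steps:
m = 13/6 (m = 2 + (1/6)*1 = 2 + 1/6 = 13/6 ≈ 2.1667)
F(B, n) = 3 (F(B, n) = 0*n + 3 = 0 + 3 = 3)
F(23, 5)*((m*6)*6) = 3*(((13/6)*6)*6) = 3*(13*6) = 3*78 = 234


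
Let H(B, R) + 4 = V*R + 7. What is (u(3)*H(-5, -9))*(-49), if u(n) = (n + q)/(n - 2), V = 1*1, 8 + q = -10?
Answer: -4410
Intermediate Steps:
q = -18 (q = -8 - 10 = -18)
V = 1
u(n) = (-18 + n)/(-2 + n) (u(n) = (n - 18)/(n - 2) = (-18 + n)/(-2 + n))
H(B, R) = 3 + R (H(B, R) = -4 + (1*R + 7) = -4 + (R + 7) = -4 + (7 + R) = 3 + R)
(u(3)*H(-5, -9))*(-49) = (((-18 + 3)/(-2 + 3))*(3 - 9))*(-49) = ((-15/1)*(-6))*(-49) = ((1*(-15))*(-6))*(-49) = -15*(-6)*(-49) = 90*(-49) = -4410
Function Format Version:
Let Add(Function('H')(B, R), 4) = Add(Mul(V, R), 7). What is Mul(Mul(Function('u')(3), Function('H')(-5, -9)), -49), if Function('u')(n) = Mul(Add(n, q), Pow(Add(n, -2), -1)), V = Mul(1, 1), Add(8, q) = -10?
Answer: -4410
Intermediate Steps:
q = -18 (q = Add(-8, -10) = -18)
V = 1
Function('u')(n) = Mul(Pow(Add(-2, n), -1), Add(-18, n)) (Function('u')(n) = Mul(Add(n, -18), Pow(Add(n, -2), -1)) = Mul(Add(-18, n), Pow(Add(-2, n), -1)) = Mul(Pow(Add(-2, n), -1), Add(-18, n)))
Function('H')(B, R) = Add(3, R) (Function('H')(B, R) = Add(-4, Add(Mul(1, R), 7)) = Add(-4, Add(R, 7)) = Add(-4, Add(7, R)) = Add(3, R))
Mul(Mul(Function('u')(3), Function('H')(-5, -9)), -49) = Mul(Mul(Mul(Pow(Add(-2, 3), -1), Add(-18, 3)), Add(3, -9)), -49) = Mul(Mul(Mul(Pow(1, -1), -15), -6), -49) = Mul(Mul(Mul(1, -15), -6), -49) = Mul(Mul(-15, -6), -49) = Mul(90, -49) = -4410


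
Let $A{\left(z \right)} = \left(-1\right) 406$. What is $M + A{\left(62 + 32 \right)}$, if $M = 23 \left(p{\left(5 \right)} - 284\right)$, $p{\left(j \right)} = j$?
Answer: $-6823$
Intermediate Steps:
$A{\left(z \right)} = -406$
$M = -6417$ ($M = 23 \left(5 - 284\right) = 23 \left(-279\right) = -6417$)
$M + A{\left(62 + 32 \right)} = -6417 - 406 = -6823$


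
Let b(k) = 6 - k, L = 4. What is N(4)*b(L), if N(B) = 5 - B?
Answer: 2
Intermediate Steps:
N(4)*b(L) = (5 - 1*4)*(6 - 1*4) = (5 - 4)*(6 - 4) = 1*2 = 2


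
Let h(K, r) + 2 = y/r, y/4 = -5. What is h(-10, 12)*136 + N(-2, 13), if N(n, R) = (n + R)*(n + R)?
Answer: -1133/3 ≈ -377.67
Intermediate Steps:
y = -20 (y = 4*(-5) = -20)
h(K, r) = -2 - 20/r
N(n, R) = (R + n)**2 (N(n, R) = (R + n)*(R + n) = (R + n)**2)
h(-10, 12)*136 + N(-2, 13) = (-2 - 20/12)*136 + (13 - 2)**2 = (-2 - 20*1/12)*136 + 11**2 = (-2 - 5/3)*136 + 121 = -11/3*136 + 121 = -1496/3 + 121 = -1133/3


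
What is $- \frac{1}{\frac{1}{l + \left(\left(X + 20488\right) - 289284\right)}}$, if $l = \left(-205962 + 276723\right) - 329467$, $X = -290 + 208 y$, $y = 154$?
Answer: $495760$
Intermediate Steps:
$X = 31742$ ($X = -290 + 208 \cdot 154 = -290 + 32032 = 31742$)
$l = -258706$ ($l = 70761 - 329467 = -258706$)
$- \frac{1}{\frac{1}{l + \left(\left(X + 20488\right) - 289284\right)}} = - \frac{1}{\frac{1}{-258706 + \left(\left(31742 + 20488\right) - 289284\right)}} = - \frac{1}{\frac{1}{-258706 + \left(52230 - 289284\right)}} = - \frac{1}{\frac{1}{-258706 - 237054}} = - \frac{1}{\frac{1}{-495760}} = - \frac{1}{- \frac{1}{495760}} = \left(-1\right) \left(-495760\right) = 495760$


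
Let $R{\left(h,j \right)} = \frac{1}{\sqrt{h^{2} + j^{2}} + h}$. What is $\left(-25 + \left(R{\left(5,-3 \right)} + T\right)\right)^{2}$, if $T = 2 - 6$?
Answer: $\frac{70790}{81} - \frac{532 \sqrt{34}}{81} \approx 835.65$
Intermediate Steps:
$R{\left(h,j \right)} = \frac{1}{h + \sqrt{h^{2} + j^{2}}}$
$T = -4$
$\left(-25 + \left(R{\left(5,-3 \right)} + T\right)\right)^{2} = \left(-25 - \left(4 - \frac{1}{5 + \sqrt{5^{2} + \left(-3\right)^{2}}}\right)\right)^{2} = \left(-25 - \left(4 - \frac{1}{5 + \sqrt{25 + 9}}\right)\right)^{2} = \left(-25 - \left(4 - \frac{1}{5 + \sqrt{34}}\right)\right)^{2} = \left(-29 + \frac{1}{5 + \sqrt{34}}\right)^{2}$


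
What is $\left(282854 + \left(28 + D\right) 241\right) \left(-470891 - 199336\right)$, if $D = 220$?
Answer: $-229634515194$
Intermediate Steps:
$\left(282854 + \left(28 + D\right) 241\right) \left(-470891 - 199336\right) = \left(282854 + \left(28 + 220\right) 241\right) \left(-470891 - 199336\right) = \left(282854 + 248 \cdot 241\right) \left(-670227\right) = \left(282854 + 59768\right) \left(-670227\right) = 342622 \left(-670227\right) = -229634515194$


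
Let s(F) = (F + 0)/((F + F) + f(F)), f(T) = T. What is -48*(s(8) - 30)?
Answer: 1424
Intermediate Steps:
s(F) = ⅓ (s(F) = (F + 0)/((F + F) + F) = F/(2*F + F) = F/((3*F)) = F*(1/(3*F)) = ⅓)
-48*(s(8) - 30) = -48*(⅓ - 30) = -48*(-89/3) = 1424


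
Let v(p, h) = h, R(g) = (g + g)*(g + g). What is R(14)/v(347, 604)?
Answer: 196/151 ≈ 1.2980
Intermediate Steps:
R(g) = 4*g² (R(g) = (2*g)*(2*g) = 4*g²)
R(14)/v(347, 604) = (4*14²)/604 = (4*196)*(1/604) = 784*(1/604) = 196/151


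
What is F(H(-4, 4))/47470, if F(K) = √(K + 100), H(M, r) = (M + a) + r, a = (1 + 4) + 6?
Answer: √111/47470 ≈ 0.00022194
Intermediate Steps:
a = 11 (a = 5 + 6 = 11)
H(M, r) = 11 + M + r (H(M, r) = (M + 11) + r = (11 + M) + r = 11 + M + r)
F(K) = √(100 + K)
F(H(-4, 4))/47470 = √(100 + (11 - 4 + 4))/47470 = √(100 + 11)*(1/47470) = √111*(1/47470) = √111/47470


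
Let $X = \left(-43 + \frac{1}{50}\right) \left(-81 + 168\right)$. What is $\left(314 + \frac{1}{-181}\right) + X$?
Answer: $- \frac{30998653}{9050} \approx -3425.3$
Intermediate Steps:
$X = - \frac{186963}{50}$ ($X = \left(-43 + \frac{1}{50}\right) 87 = \left(- \frac{2149}{50}\right) 87 = - \frac{186963}{50} \approx -3739.3$)
$\left(314 + \frac{1}{-181}\right) + X = \left(314 + \frac{1}{-181}\right) - \frac{186963}{50} = \left(314 - \frac{1}{181}\right) - \frac{186963}{50} = \frac{56833}{181} - \frac{186963}{50} = - \frac{30998653}{9050}$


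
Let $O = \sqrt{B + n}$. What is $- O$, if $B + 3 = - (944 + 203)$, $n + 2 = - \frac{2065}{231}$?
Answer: $- \frac{i \sqrt{1264263}}{33} \approx - 34.073 i$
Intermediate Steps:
$n = - \frac{361}{33}$ ($n = -2 - \frac{2065}{231} = -2 - \frac{295}{33} = - \frac{361}{33} \approx -10.939$)
$B = -1150$ ($B = -3 - \left(944 + 203\right) = -3 - 1147 = -1150$)
$O = \frac{i \sqrt{1264263}}{33}$ ($O = \sqrt{-1150 - \frac{361}{33}} = \sqrt{- \frac{38311}{33}} = \frac{i \sqrt{1264263}}{33} \approx 34.073 i$)
$- O = - \frac{i \sqrt{1264263}}{33}$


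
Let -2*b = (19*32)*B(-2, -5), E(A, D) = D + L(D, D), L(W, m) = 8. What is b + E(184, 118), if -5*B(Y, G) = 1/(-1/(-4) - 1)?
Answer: 674/15 ≈ 44.933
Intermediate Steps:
B(Y, G) = 4/15 (B(Y, G) = -1/(5*(-1/(-4) - 1)) = -1/(5*(-1*(-¼) - 1)) = -1/(5*(¼ - 1)) = -1/(5*(-¾)) = -⅕*(-4/3) = 4/15)
E(A, D) = 8 + D (E(A, D) = D + 8 = 8 + D)
b = -1216/15 (b = -19*32*4/(2*15) = -304*4/15 = -½*2432/15 = -1216/15 ≈ -81.067)
b + E(184, 118) = -1216/15 + (8 + 118) = -1216/15 + 126 = 674/15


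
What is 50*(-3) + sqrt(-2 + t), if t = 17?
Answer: -150 + sqrt(15) ≈ -146.13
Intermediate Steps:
50*(-3) + sqrt(-2 + t) = 50*(-3) + sqrt(-2 + 17) = -150 + sqrt(15)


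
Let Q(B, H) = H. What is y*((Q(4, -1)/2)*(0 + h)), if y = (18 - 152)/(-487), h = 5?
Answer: -335/487 ≈ -0.68789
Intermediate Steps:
y = 134/487 (y = -134*(-1/487) = 134/487 ≈ 0.27515)
y*((Q(4, -1)/2)*(0 + h)) = 134*((-1/2)*(0 + 5))/487 = 134*(-1*½*5)/487 = 134*(-½*5)/487 = (134/487)*(-5/2) = -335/487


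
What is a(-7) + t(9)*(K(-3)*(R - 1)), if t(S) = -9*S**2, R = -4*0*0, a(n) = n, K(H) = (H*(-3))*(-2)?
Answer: -13129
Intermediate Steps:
K(H) = 6*H (K(H) = -3*H*(-2) = 6*H)
R = 0 (R = 0*0 = 0)
a(-7) + t(9)*(K(-3)*(R - 1)) = -7 + (-9*9**2)*((6*(-3))*(0 - 1)) = -7 + (-9*81)*(-18*(-1)) = -7 - 729*18 = -7 - 13122 = -13129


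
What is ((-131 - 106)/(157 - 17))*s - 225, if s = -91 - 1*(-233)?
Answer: -32577/70 ≈ -465.39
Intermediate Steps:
s = 142 (s = -91 + 233 = 142)
((-131 - 106)/(157 - 17))*s - 225 = ((-131 - 106)/(157 - 17))*142 - 225 = -237/140*142 - 225 = -16827/70 - 225 = -32577/70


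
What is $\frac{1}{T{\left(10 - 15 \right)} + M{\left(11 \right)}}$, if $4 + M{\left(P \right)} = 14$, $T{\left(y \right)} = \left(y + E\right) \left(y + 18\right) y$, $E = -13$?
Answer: $\frac{1}{1180} \approx 0.00084746$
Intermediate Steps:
$T{\left(y \right)} = y \left(-13 + y\right) \left(18 + y\right)$ ($T{\left(y \right)} = \left(y - 13\right) \left(y + 18\right) y = \left(-13 + y\right) \left(18 + y\right) y = y \left(-13 + y\right) \left(18 + y\right)$)
$M{\left(P \right)} = 10$ ($M{\left(P \right)} = -4 + 14 = 10$)
$\frac{1}{T{\left(10 - 15 \right)} + M{\left(11 \right)}} = \frac{1}{\left(10 - 15\right) \left(-234 + \left(10 - 15\right)^{2} + 5 \left(10 - 15\right)\right) + 10} = \frac{1}{- 5 \left(-234 + \left(-5\right)^{2} + 5 \left(-5\right)\right) + 10} = \frac{1}{- 5 \left(-234 + 25 - 25\right) + 10} = \frac{1}{\left(-5\right) \left(-234\right) + 10} = \frac{1}{1170 + 10} = \frac{1}{1180}$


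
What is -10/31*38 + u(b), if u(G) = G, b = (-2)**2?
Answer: -256/31 ≈ -8.2581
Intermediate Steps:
b = 4
-10/31*38 + u(b) = -10/31*38 + 4 = -380/31 + 4 = -256/31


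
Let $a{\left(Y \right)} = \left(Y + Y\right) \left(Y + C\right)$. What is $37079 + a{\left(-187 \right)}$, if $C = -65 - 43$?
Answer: $147409$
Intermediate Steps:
$C = -108$
$a{\left(Y \right)} = 2 Y \left(-108 + Y\right)$ ($a{\left(Y \right)} = \left(Y + Y\right) \left(Y - 108\right) = 2 Y \left(-108 + Y\right)$)
$37079 + a{\left(-187 \right)} = 37079 + 2 \left(-187\right) \left(-108 - 187\right) = 37079 + 2 \left(-187\right) \left(-295\right) = 37079 + 110330 = 147409$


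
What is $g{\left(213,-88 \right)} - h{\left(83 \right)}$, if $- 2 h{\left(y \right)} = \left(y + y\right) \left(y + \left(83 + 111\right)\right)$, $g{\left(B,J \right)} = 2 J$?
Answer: $22815$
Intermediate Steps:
$h{\left(y \right)} = - y \left(194 + y\right)$ ($h{\left(y \right)} = - \frac{\left(y + y\right) \left(y + \left(83 + 111\right)\right)}{2} = - \frac{2 y \left(y + 194\right)}{2} = - \frac{2 y \left(194 + y\right)}{2} = - y \left(194 + y\right)$)
$g{\left(213,-88 \right)} - h{\left(83 \right)} = 2 \left(-88\right) - \left(-1\right) 83 \left(194 + 83\right) = -176 - \left(-1\right) 83 \cdot 277 = -176 - -22991 = -176 + 22991 = 22815$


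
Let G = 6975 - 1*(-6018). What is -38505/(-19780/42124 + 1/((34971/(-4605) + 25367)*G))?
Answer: 41017919537064825504/500210934921959 ≈ 82001.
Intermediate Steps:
G = 12993 (G = 6975 + 6018 = 12993)
-38505/(-19780/42124 + 1/((34971/(-4605) + 25367)*G)) = -38505/(-19780/42124 + 1/((34971/(-4605) + 25367)*12993)) = -38505/(-19780*1/42124 + (1/12993)/(34971*(-1/4605) + 25367)) = -38505/(-4945/10531 + (1/12993)/(-11657/1535 + 25367)) = -38505/(-4945/10531 + (1/12993)/(38926688/1535)) = -38505/(-4945/10531 + (1535/38926688)*(1/12993)) = -38505/(-4945/10531 + 1535/505774457184) = -38505/(-2501054674609795/5326310808604704) = -38505*(-5326310808604704/2501054674609795) = 41017919537064825504/500210934921959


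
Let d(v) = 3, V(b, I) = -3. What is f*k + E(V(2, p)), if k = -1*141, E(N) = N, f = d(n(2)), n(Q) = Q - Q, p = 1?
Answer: -426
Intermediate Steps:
n(Q) = 0
f = 3
k = -141
f*k + E(V(2, p)) = 3*(-141) - 3 = -423 - 3 = -426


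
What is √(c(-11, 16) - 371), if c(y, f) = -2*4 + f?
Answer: 11*I*√3 ≈ 19.053*I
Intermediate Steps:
c(y, f) = -8 + f
√(c(-11, 16) - 371) = √((-8 + 16) - 371) = √(8 - 371) = √(-363) = 11*I*√3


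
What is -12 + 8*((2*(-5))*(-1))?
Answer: 68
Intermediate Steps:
-12 + 8*((2*(-5))*(-1)) = -12 + 8*(-10*(-1)) = -12 + 8*10 = -12 + 80 = 68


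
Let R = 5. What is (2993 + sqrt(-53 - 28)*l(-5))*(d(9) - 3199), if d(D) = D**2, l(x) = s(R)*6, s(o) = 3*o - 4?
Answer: -9332174 - 1852092*I ≈ -9.3322e+6 - 1.8521e+6*I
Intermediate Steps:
s(o) = -4 + 3*o
l(x) = 66 (l(x) = (-4 + 3*5)*6 = (-4 + 15)*6 = 11*6 = 66)
(2993 + sqrt(-53 - 28)*l(-5))*(d(9) - 3199) = (2993 + sqrt(-53 - 28)*66)*(9**2 - 3199) = (2993 + sqrt(-81)*66)*(81 - 3199) = (2993 + (9*I)*66)*(-3118) = (2993 + 594*I)*(-3118) = -9332174 - 1852092*I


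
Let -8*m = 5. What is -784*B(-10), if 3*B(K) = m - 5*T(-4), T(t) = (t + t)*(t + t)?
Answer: 83790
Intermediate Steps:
T(t) = 4*t² (T(t) = (2*t)*(2*t) = 4*t²)
m = -5/8 (m = -⅛*5 = -5/8 ≈ -0.62500)
B(K) = -855/8 (B(K) = (-5/8 - 20*(-4)²)/3 = (-5/8 - 20*16)/3 = (-5/8 - 5*64)/3 = (-5/8 - 320)/3 = (⅓)*(-2565/8) = -855/8)
-784*B(-10) = -784*(-855/8) = 83790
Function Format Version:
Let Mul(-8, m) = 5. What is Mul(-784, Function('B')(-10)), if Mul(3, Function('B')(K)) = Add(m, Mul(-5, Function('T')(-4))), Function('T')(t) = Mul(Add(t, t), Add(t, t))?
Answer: 83790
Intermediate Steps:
Function('T')(t) = Mul(4, Pow(t, 2)) (Function('T')(t) = Mul(Mul(2, t), Mul(2, t)) = Mul(4, Pow(t, 2)))
m = Rational(-5, 8) (m = Mul(Rational(-1, 8), 5) = Rational(-5, 8) ≈ -0.62500)
Function('B')(K) = Rational(-855, 8) (Function('B')(K) = Mul(Rational(1, 3), Add(Rational(-5, 8), Mul(-5, Mul(4, Pow(-4, 2))))) = Mul(Rational(1, 3), Add(Rational(-5, 8), Mul(-5, Mul(4, 16)))) = Mul(Rational(1, 3), Add(Rational(-5, 8), Mul(-5, 64))) = Mul(Rational(1, 3), Add(Rational(-5, 8), -320)) = Mul(Rational(1, 3), Rational(-2565, 8)) = Rational(-855, 8))
Mul(-784, Function('B')(-10)) = Mul(-784, Rational(-855, 8)) = 83790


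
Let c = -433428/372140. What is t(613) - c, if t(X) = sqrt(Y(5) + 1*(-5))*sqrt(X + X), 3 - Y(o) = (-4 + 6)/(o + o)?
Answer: 108357/93035 + I*sqrt(67430)/5 ≈ 1.1647 + 51.935*I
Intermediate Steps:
c = -108357/93035 (c = -433428*1/372140 = -108357/93035 ≈ -1.1647)
Y(o) = 3 - 1/o (Y(o) = 3 - (-4 + 6)/(o + o) = 3 - 2/(2*o) = 3 - 2*1/(2*o) = 3 - 1/o)
t(X) = I*sqrt(110)*sqrt(X)/5 (t(X) = sqrt((3 - 1/5) + 1*(-5))*sqrt(X + X) = sqrt((3 - 1*1/5) - 5)*sqrt(2*X) = sqrt((3 - 1/5) - 5)*(sqrt(2)*sqrt(X)) = sqrt(14/5 - 5)*(sqrt(2)*sqrt(X)) = sqrt(-11/5)*(sqrt(2)*sqrt(X)) = (I*sqrt(55)/5)*(sqrt(2)*sqrt(X)) = I*sqrt(110)*sqrt(X)/5)
t(613) - c = I*sqrt(110)*sqrt(613)/5 - 1*(-108357/93035) = I*sqrt(67430)/5 + 108357/93035 = 108357/93035 + I*sqrt(67430)/5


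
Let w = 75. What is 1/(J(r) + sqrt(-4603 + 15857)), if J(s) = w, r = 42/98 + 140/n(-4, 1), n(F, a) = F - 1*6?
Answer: -75/5629 + sqrt(11254)/5629 ≈ 0.0055223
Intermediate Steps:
n(F, a) = -6 + F (n(F, a) = F - 6 = -6 + F)
r = -95/7 (r = 42/98 + 140/(-6 - 4) = 42*(1/98) + 140/(-10) = 3/7 + 140*(-1/10) = 3/7 - 14 = -95/7 ≈ -13.571)
J(s) = 75
1/(J(r) + sqrt(-4603 + 15857)) = 1/(75 + sqrt(-4603 + 15857)) = 1/(75 + sqrt(11254))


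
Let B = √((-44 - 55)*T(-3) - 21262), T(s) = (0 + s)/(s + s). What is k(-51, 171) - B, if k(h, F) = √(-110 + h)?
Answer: I*(√161 - √85246/2) ≈ -133.3*I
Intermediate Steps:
T(s) = ½ (T(s) = s/((2*s)) = s*(1/(2*s)) = ½)
B = I*√85246/2 (B = √((-44 - 55)*(½) - 21262) = √(-99*½ - 21262) = √(-99/2 - 21262) = √(-42623/2) = I*√85246/2 ≈ 145.98*I)
k(-51, 171) - B = √(-110 - 51) - I*√85246/2 = √(-161) - I*√85246/2 = I*√161 - I*√85246/2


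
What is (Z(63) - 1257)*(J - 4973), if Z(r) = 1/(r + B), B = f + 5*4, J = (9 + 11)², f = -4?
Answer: 454108046/79 ≈ 5.7482e+6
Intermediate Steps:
J = 400 (J = 20² = 400)
B = 16 (B = -4 + 5*4 = -4 + 20 = 16)
Z(r) = 1/(16 + r) (Z(r) = 1/(r + 16) = 1/(16 + r))
(Z(63) - 1257)*(J - 4973) = (1/(16 + 63) - 1257)*(400 - 4973) = (1/79 - 1257)*(-4573) = -99302/79*(-4573) = 454108046/79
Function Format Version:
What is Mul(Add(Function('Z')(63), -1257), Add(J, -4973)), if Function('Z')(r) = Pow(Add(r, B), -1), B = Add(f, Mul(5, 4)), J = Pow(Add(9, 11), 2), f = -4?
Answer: Rational(454108046, 79) ≈ 5.7482e+6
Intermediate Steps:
J = 400 (J = Pow(20, 2) = 400)
B = 16 (B = Add(-4, Mul(5, 4)) = Add(-4, 20) = 16)
Function('Z')(r) = Pow(Add(16, r), -1) (Function('Z')(r) = Pow(Add(r, 16), -1) = Pow(Add(16, r), -1))
Mul(Add(Function('Z')(63), -1257), Add(J, -4973)) = Mul(Add(Pow(Add(16, 63), -1), -1257), Add(400, -4973)) = Mul(Add(Pow(79, -1), -1257), -4573) = Mul(Add(Rational(1, 79), -1257), -4573) = Mul(Rational(-99302, 79), -4573) = Rational(454108046, 79)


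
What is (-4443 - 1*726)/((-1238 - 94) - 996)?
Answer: 1723/776 ≈ 2.2204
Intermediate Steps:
(-4443 - 1*726)/((-1238 - 94) - 996) = (-4443 - 726)/(-1332 - 996) = -5169/(-2328) = -5169*(-1/2328) = 1723/776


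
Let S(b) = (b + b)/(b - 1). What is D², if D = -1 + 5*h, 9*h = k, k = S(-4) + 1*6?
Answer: 841/81 ≈ 10.383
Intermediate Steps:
S(b) = 2*b/(-1 + b) (S(b) = (2*b)/(-1 + b) = 2*b/(-1 + b))
k = 38/5 (k = 2*(-4)/(-1 - 4) + 1*6 = 2*(-4)/(-5) + 6 = 2*(-4)*(-⅕) + 6 = 8/5 + 6 = 38/5 ≈ 7.6000)
h = 38/45 (h = (⅑)*(38/5) = 38/45 ≈ 0.84444)
D = 29/9 (D = -1 + 5*(38/45) = -1 + 38/9 = 29/9 ≈ 3.2222)
D² = (29/9)² = 841/81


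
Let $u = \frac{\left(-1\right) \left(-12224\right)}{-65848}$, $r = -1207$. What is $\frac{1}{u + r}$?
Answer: $- \frac{8231}{9936345} \approx -0.00082837$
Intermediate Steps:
$u = - \frac{1528}{8231}$ ($u = 12224 \left(- \frac{1}{65848}\right) = - \frac{1528}{8231} \approx -0.18564$)
$\frac{1}{u + r} = \frac{1}{- \frac{1528}{8231} - 1207} = \frac{1}{- \frac{9936345}{8231}} = - \frac{8231}{9936345}$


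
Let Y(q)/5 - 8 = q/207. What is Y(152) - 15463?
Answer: -3191801/207 ≈ -15419.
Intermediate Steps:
Y(q) = 40 + 5*q/207 (Y(q) = 40 + 5*(q/207) = 40 + 5*q/207)
Y(152) - 15463 = (40 + (5/207)*152) - 15463 = (40 + 760/207) - 15463 = 9040/207 - 15463 = -3191801/207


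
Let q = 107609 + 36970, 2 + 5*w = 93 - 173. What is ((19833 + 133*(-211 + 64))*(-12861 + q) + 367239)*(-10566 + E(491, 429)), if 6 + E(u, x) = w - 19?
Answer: -397901765691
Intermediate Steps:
w = -82/5 (w = -⅖ + (93 - 173)/5 = -⅖ + (⅕)*(-80) = -⅖ - 16 = -82/5 ≈ -16.400)
q = 144579
E(u, x) = -207/5 (E(u, x) = -6 + (-82/5 - 19) = -6 - 177/5 = -207/5)
((19833 + 133*(-211 + 64))*(-12861 + q) + 367239)*(-10566 + E(491, 429)) = ((19833 + 133*(-211 + 64))*(-12861 + 144579) + 367239)*(-10566 - 207/5) = ((19833 + 133*(-147))*131718 + 367239)*(-53037/5) = ((19833 - 19551)*131718 + 367239)*(-53037/5) = (282*131718 + 367239)*(-53037/5) = (37144476 + 367239)*(-53037/5) = 37511715*(-53037/5) = -397901765691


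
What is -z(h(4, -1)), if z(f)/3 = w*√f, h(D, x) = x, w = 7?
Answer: -21*I ≈ -21.0*I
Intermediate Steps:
z(f) = 21*√f (z(f) = 3*(7*√f) = 21*√f)
-z(h(4, -1)) = -21*√(-1) = -21*I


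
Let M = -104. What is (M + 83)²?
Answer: 441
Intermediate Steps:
(M + 83)² = (-104 + 83)² = (-21)² = 441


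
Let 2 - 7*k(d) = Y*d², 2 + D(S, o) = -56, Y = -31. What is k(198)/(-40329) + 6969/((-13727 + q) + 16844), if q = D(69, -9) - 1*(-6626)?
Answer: -1400437529/390586365 ≈ -3.5855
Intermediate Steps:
D(S, o) = -58 (D(S, o) = -2 - 56 = -58)
q = 6568 (q = -58 - 1*(-6626) = -58 + 6626 = 6568)
k(d) = 2/7 + 31*d²/7 (k(d) = 2/7 - (-31)*d²/7 = 2/7 + 31*d²/7)
k(198)/(-40329) + 6969/((-13727 + q) + 16844) = (2/7 + (31/7)*198²)/(-40329) + 6969/((-13727 + 6568) + 16844) = (2/7 + (31/7)*39204)*(-1/40329) + 6969/(-7159 + 16844) = (2/7 + 1215324/7)*(-1/40329) + 6969/9685 = 173618*(-1/40329) + 6969*(1/9685) = -173618/40329 + 6969/9685 = -1400437529/390586365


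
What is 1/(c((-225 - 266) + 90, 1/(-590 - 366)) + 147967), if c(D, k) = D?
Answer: 1/147566 ≈ 6.7766e-6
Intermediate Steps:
1/(c((-225 - 266) + 90, 1/(-590 - 366)) + 147967) = 1/(((-225 - 266) + 90) + 147967) = 1/((-491 + 90) + 147967) = 1/(-401 + 147967) = 1/147566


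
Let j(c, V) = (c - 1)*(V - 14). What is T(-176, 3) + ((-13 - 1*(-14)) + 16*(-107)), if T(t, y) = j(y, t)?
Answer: -2091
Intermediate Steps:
j(c, V) = (-1 + c)*(-14 + V)
T(t, y) = 14 - t - 14*y + t*y
T(-176, 3) + ((-13 - 1*(-14)) + 16*(-107)) = (14 - 1*(-176) - 14*3 - 176*3) + ((-13 - 1*(-14)) + 16*(-107)) = (14 + 176 - 42 - 528) + ((-13 + 14) - 1712) = -380 + (1 - 1712) = -380 - 1711 = -2091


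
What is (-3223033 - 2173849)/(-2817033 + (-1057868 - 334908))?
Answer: 5396882/4209809 ≈ 1.2820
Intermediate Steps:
(-3223033 - 2173849)/(-2817033 + (-1057868 - 334908)) = -5396882/(-2817033 - 1392776) = -5396882/(-4209809) = -5396882*(-1/4209809) = 5396882/4209809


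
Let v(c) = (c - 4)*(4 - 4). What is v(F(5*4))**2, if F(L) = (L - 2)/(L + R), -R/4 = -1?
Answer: 0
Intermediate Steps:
R = 4 (R = -4*(-1) = 4)
F(L) = (-2 + L)/(4 + L) (F(L) = (L - 2)/(L + 4) = (-2 + L)/(4 + L))
v(c) = 0 (v(c) = (-4 + c)*0 = 0)
v(F(5*4))**2 = 0**2 = 0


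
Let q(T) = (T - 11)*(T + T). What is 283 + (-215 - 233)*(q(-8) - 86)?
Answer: -97381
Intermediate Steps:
q(T) = 2*T*(-11 + T) (q(T) = (-11 + T)*(2*T) = 2*T*(-11 + T))
283 + (-215 - 233)*(q(-8) - 86) = 283 + (-215 - 233)*(2*(-8)*(-11 - 8) - 86) = 283 - 448*(2*(-8)*(-19) - 86) = 283 - 448*(304 - 86) = 283 - 448*218 = 283 - 97664 = -97381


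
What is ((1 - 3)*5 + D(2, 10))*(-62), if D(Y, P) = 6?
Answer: 248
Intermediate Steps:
((1 - 3)*5 + D(2, 10))*(-62) = ((1 - 3)*5 + 6)*(-62) = (-2*5 + 6)*(-62) = (-10 + 6)*(-62) = -4*(-62) = 248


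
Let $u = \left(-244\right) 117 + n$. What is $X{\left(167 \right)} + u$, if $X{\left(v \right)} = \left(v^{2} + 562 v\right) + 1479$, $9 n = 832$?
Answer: $\frac{852898}{9} \approx 94767.0$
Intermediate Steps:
$n = \frac{832}{9}$ ($n = \frac{1}{9} \cdot 832 = \frac{832}{9} \approx 92.444$)
$X{\left(v \right)} = 1479 + v^{2} + 562 v$
$u = - \frac{256100}{9}$ ($u = \left(-244\right) 117 + \frac{832}{9} = -28548 + \frac{832}{9} = - \frac{256100}{9} \approx -28456.0$)
$X{\left(167 \right)} + u = \left(1479 + 167^{2} + 562 \cdot 167\right) - \frac{256100}{9} = \left(1479 + 27889 + 93854\right) - \frac{256100}{9} = 123222 - \frac{256100}{9} = \frac{852898}{9}$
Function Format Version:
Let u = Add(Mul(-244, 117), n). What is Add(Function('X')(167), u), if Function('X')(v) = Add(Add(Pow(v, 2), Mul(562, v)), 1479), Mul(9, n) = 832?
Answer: Rational(852898, 9) ≈ 94767.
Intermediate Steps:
n = Rational(832, 9) (n = Mul(Rational(1, 9), 832) = Rational(832, 9) ≈ 92.444)
Function('X')(v) = Add(1479, Pow(v, 2), Mul(562, v))
u = Rational(-256100, 9) (u = Add(Mul(-244, 117), Rational(832, 9)) = Add(-28548, Rational(832, 9)) = Rational(-256100, 9) ≈ -28456.)
Add(Function('X')(167), u) = Add(Add(1479, Pow(167, 2), Mul(562, 167)), Rational(-256100, 9)) = Add(Add(1479, 27889, 93854), Rational(-256100, 9)) = Add(123222, Rational(-256100, 9)) = Rational(852898, 9)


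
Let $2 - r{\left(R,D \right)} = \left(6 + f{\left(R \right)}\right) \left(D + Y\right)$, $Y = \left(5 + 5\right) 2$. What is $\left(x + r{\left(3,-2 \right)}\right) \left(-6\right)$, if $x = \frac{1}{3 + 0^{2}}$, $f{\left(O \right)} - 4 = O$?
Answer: $1390$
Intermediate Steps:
$f{\left(O \right)} = 4 + O$
$Y = 20$ ($Y = 10 \cdot 2 = 20$)
$r{\left(R,D \right)} = 2 - \left(10 + R\right) \left(20 + D\right)$ ($r{\left(R,D \right)} = 2 - \left(6 + \left(4 + R\right)\right) \left(D + 20\right) = 2 - \left(10 + R\right) \left(20 + D\right)$)
$x = \frac{1}{3}$ ($x = \frac{1}{3 + 0} = \frac{1}{3} \approx 0.33333$)
$\left(x + r{\left(3,-2 \right)}\right) \left(-6\right) = \left(\frac{1}{3} - \left(238 - 6\right)\right) \left(-6\right) = \left(\frac{1}{3} + \left(-198 - 60 + 20 + 6\right)\right) \left(-6\right) = \left(\frac{1}{3} - 232\right) \left(-6\right) = \left(- \frac{695}{3}\right) \left(-6\right) = 1390$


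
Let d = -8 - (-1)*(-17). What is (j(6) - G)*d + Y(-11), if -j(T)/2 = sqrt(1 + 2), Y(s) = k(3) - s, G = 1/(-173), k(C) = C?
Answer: 2397/173 + 50*sqrt(3) ≈ 100.46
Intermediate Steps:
G = -1/173 ≈ -0.0057803
Y(s) = 3 - s
j(T) = -2*sqrt(3) (j(T) = -2*sqrt(1 + 2) = -2*sqrt(3))
d = -25 (d = -8 - 1*17 = -8 - 17 = -25)
(j(6) - G)*d + Y(-11) = (-2*sqrt(3) - 1*(-1/173))*(-25) + (3 - 1*(-11)) = (-2*sqrt(3) + 1/173)*(-25) + (3 + 11) = (1/173 - 2*sqrt(3))*(-25) + 14 = (-25/173 + 50*sqrt(3)) + 14 = 2397/173 + 50*sqrt(3)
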